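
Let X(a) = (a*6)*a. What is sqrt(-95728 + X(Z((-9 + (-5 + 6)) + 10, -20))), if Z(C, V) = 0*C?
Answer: 4*I*sqrt(5983) ≈ 309.4*I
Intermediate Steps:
Z(C, V) = 0
X(a) = 6*a**2 (X(a) = (6*a)*a = 6*a**2)
sqrt(-95728 + X(Z((-9 + (-5 + 6)) + 10, -20))) = sqrt(-95728 + 6*0**2) = sqrt(-95728 + 6*0) = sqrt(-95728 + 0) = sqrt(-95728) = 4*I*sqrt(5983)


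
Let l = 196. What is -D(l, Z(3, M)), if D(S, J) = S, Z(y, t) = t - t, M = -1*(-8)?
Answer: -196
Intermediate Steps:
M = 8
Z(y, t) = 0
-D(l, Z(3, M)) = -1*196 = -196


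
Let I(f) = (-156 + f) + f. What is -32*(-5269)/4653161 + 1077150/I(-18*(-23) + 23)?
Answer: 2506136715847/1670484799 ≈ 1500.2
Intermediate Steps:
I(f) = -156 + 2*f
-32*(-5269)/4653161 + 1077150/I(-18*(-23) + 23) = -32*(-5269)/4653161 + 1077150/(-156 + 2*(-18*(-23) + 23)) = 168608*(1/4653161) + 1077150/(-156 + 2*(414 + 23)) = 168608/4653161 + 1077150/(-156 + 2*437) = 168608/4653161 + 1077150/(-156 + 874) = 168608/4653161 + 1077150/718 = 168608/4653161 + 1077150*(1/718) = 168608/4653161 + 538575/359 = 2506136715847/1670484799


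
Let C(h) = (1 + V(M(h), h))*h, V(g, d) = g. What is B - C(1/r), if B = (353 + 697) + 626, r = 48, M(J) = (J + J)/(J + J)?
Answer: 40223/24 ≈ 1676.0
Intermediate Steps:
M(J) = 1 (M(J) = (2*J)/((2*J)) = (2*J)*(1/(2*J)) = 1)
B = 1676 (B = 1050 + 626 = 1676)
C(h) = 2*h (C(h) = (1 + 1)*h = 2*h)
B - C(1/r) = 1676 - 2/48 = 1676 - 1*1/24 = 1676 - 1/24 = 40223/24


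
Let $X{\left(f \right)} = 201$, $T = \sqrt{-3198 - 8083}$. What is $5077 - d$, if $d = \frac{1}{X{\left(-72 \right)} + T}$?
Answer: $\frac{262389313}{51682} + \frac{i \sqrt{11281}}{51682} \approx 5077.0 + 0.0020551 i$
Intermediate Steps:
$T = i \sqrt{11281}$ ($T = \sqrt{-11281} = i \sqrt{11281} \approx 106.21 i$)
$d = \frac{1}{201 + i \sqrt{11281}} \approx 0.0038892 - 0.0020551 i$
$5077 - d = 5077 - \left(\frac{201}{51682} - \frac{i \sqrt{11281}}{51682}\right) = \frac{262389313}{51682} + \frac{i \sqrt{11281}}{51682}$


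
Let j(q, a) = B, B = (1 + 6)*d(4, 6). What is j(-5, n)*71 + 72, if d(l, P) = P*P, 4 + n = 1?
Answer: 17964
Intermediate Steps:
n = -3 (n = -4 + 1 = -3)
d(l, P) = P²
B = 252 (B = (1 + 6)*6² = 7*36 = 252)
j(q, a) = 252
j(-5, n)*71 + 72 = 252*71 + 72 = 17892 + 72 = 17964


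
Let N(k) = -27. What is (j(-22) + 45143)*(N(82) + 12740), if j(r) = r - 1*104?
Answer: 572301121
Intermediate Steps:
j(r) = -104 + r (j(r) = r - 104 = -104 + r)
(j(-22) + 45143)*(N(82) + 12740) = ((-104 - 22) + 45143)*(-27 + 12740) = (-126 + 45143)*12713 = 45017*12713 = 572301121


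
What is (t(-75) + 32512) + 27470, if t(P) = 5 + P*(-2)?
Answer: 60137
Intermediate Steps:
t(P) = 5 - 2*P
(t(-75) + 32512) + 27470 = ((5 - 2*(-75)) + 32512) + 27470 = ((5 + 150) + 32512) + 27470 = (155 + 32512) + 27470 = 32667 + 27470 = 60137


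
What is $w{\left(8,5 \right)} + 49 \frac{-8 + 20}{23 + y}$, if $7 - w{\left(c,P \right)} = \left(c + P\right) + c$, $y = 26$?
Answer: $-2$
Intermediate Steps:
$w{\left(c,P \right)} = 7 - P - 2 c$ ($w{\left(c,P \right)} = 7 - \left(\left(c + P\right) + c\right) = 7 - \left(\left(P + c\right) + c\right) = 7 - \left(P + 2 c\right) = 7 - P - 2 c$)
$w{\left(8,5 \right)} + 49 \frac{-8 + 20}{23 + y} = \left(7 - 5 - 16\right) + 49 \frac{-8 + 20}{23 + 26} = \left(7 - 5 - 16\right) + 49 \cdot \frac{12}{49} = -14 + 49 \cdot 12 \cdot \frac{1}{49} = -14 + 49 \cdot \frac{12}{49} = -14 + 12 = -2$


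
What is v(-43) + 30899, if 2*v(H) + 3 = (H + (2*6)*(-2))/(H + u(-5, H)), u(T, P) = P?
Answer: 5314437/172 ≈ 30898.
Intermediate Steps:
v(H) = -3/2 + (-24 + H)/(4*H) (v(H) = -3/2 + ((H + (2*6)*(-2))/(H + H))/2 = -3/2 + ((H + 12*(-2))/((2*H)))/2 = -3/2 + ((H - 24)*(1/(2*H)))/2 = -3/2 + ((-24 + H)*(1/(2*H)))/2 = -3/2 + ((-24 + H)/(2*H))/2 = -3/2 + (-24 + H)/(4*H))
v(-43) + 30899 = (-5/4 - 6/(-43)) + 30899 = (-5/4 - 6*(-1/43)) + 30899 = (-5/4 + 6/43) + 30899 = -191/172 + 30899 = 5314437/172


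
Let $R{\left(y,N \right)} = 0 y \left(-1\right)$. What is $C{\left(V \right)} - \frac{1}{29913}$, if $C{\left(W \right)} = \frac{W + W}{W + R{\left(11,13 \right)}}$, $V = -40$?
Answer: $\frac{59825}{29913} \approx 2.0$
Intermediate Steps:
$R{\left(y,N \right)} = 0$ ($R{\left(y,N \right)} = 0 \left(-1\right) = 0$)
$C{\left(W \right)} = 2$ ($C{\left(W \right)} = \frac{W + W}{W + 0} = \frac{2 W}{W} = 2$)
$C{\left(V \right)} - \frac{1}{29913} = 2 - \frac{1}{29913} = \frac{59825}{29913}$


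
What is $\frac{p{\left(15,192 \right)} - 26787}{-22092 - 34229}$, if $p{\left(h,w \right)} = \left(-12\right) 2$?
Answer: $\frac{26811}{56321} \approx 0.47604$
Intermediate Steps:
$p{\left(h,w \right)} = -24$
$\frac{p{\left(15,192 \right)} - 26787}{-22092 - 34229} = \frac{-24 - 26787}{-22092 - 34229} = - \frac{26811}{-56321} = \left(-26811\right) \left(- \frac{1}{56321}\right) = \frac{26811}{56321}$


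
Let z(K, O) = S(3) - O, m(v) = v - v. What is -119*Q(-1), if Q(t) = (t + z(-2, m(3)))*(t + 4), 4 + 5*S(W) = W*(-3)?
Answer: 6426/5 ≈ 1285.2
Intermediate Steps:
m(v) = 0
S(W) = -4/5 - 3*W/5 (S(W) = -4/5 + (W*(-3))/5 = -4/5 + (-3*W)/5 = -4/5 - 3*W/5)
z(K, O) = -13/5 - O (z(K, O) = (-4/5 - 3/5*3) - O = (-4/5 - 9/5) - O = -13/5 - O)
Q(t) = (4 + t)*(-13/5 + t) (Q(t) = (t + (-13/5 - 1*0))*(t + 4) = (t + (-13/5 + 0))*(4 + t) = (t - 13/5)*(4 + t) = (-13/5 + t)*(4 + t) = (4 + t)*(-13/5 + t))
-119*Q(-1) = -119*(-52/5 + (-1)**2 + (7/5)*(-1)) = -119*(-52/5 + 1 - 7/5) = -119*(-54/5) = 6426/5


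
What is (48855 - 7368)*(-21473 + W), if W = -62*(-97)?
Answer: -641347533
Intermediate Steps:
W = 6014
(48855 - 7368)*(-21473 + W) = (48855 - 7368)*(-21473 + 6014) = 41487*(-15459) = -641347533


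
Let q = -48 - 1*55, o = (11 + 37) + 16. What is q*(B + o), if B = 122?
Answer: -19158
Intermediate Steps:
o = 64 (o = 48 + 16 = 64)
q = -103 (q = -48 - 55 = -103)
q*(B + o) = -103*(122 + 64) = -103*186 = -19158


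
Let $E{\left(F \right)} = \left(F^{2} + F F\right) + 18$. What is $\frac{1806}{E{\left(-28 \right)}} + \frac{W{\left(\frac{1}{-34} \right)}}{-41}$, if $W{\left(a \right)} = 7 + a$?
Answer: $\frac{1070841}{1105442} \approx 0.9687$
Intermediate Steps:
$E{\left(F \right)} = 18 + 2 F^{2}$ ($E{\left(F \right)} = \left(F^{2} + F^{2}\right) + 18 = 2 F^{2} + 18 = 18 + 2 F^{2}$)
$\frac{1806}{E{\left(-28 \right)}} + \frac{W{\left(\frac{1}{-34} \right)}}{-41} = \frac{1806}{18 + 2 \left(-28\right)^{2}} + \frac{7 + \frac{1}{-34}}{-41} = \frac{1806}{18 + 2 \cdot 784} + \left(7 - \frac{1}{34}\right) \left(- \frac{1}{41}\right) = \frac{1806}{18 + 1568} + \frac{237}{34} \left(- \frac{1}{41}\right) = \frac{1806}{1586} - \frac{237}{1394} = 1806 \cdot \frac{1}{1586} - \frac{237}{1394} = \frac{903}{793} - \frac{237}{1394} = \frac{1070841}{1105442}$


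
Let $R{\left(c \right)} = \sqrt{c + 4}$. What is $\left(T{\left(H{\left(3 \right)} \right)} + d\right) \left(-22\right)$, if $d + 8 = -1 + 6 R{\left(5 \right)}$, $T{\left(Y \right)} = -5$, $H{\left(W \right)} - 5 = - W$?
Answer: $-88$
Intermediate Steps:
$H{\left(W \right)} = 5 - W$
$R{\left(c \right)} = \sqrt{4 + c}$
$d = 9$ ($d = -8 - \left(1 - 6 \sqrt{4 + 5}\right) = -8 - \left(1 - 6 \sqrt{9}\right) = -8 + \left(-1 + 6 \cdot 3\right) = -8 + \left(-1 + 18\right) = -8 + 17 = 9$)
$\left(T{\left(H{\left(3 \right)} \right)} + d\right) \left(-22\right) = \left(-5 + 9\right) \left(-22\right) = 4 \left(-22\right) = -88$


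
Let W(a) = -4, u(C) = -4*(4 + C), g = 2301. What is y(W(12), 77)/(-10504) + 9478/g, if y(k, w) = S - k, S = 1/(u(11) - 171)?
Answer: 589628791/143159016 ≈ 4.1187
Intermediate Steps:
u(C) = -16 - 4*C
S = -1/231 (S = 1/((-16 - 4*11) - 171) = 1/((-16 - 44) - 171) = 1/(-60 - 171) = 1/(-231) = -1/231 ≈ -0.0043290)
y(k, w) = -1/231 - k
y(W(12), 77)/(-10504) + 9478/g = (-1/231 - 1*(-4))/(-10504) + 9478/2301 = (-1/231 + 4)*(-1/10504) + 9478*(1/2301) = (923/231)*(-1/10504) + 9478/2301 = -71/186648 + 9478/2301 = 589628791/143159016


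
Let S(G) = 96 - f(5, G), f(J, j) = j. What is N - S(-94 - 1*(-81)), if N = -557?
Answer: -666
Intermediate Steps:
S(G) = 96 - G
N - S(-94 - 1*(-81)) = -557 - (96 - (-94 - 1*(-81))) = -557 - (96 - (-94 + 81)) = -557 - (96 - 1*(-13)) = -557 - (96 + 13) = -557 - 1*109 = -557 - 109 = -666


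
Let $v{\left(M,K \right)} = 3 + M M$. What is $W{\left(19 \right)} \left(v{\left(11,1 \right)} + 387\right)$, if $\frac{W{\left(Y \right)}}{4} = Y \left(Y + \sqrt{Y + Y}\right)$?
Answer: $737884 + 38836 \sqrt{38} \approx 9.7729 \cdot 10^{5}$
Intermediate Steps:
$v{\left(M,K \right)} = 3 + M^{2}$
$W{\left(Y \right)} = 4 Y \left(Y + \sqrt{2} \sqrt{Y}\right)$ ($W{\left(Y \right)} = 4 Y \left(Y + \sqrt{Y + Y}\right) = 4 Y \left(Y + \sqrt{2 Y}\right) = 4 Y \left(Y + \sqrt{2} \sqrt{Y}\right)$)
$W{\left(19 \right)} \left(v{\left(11,1 \right)} + 387\right) = \left(4 \cdot 19^{2} + 4 \sqrt{2} \cdot 19^{\frac{3}{2}}\right) \left(\left(3 + 11^{2}\right) + 387\right) = \left(4 \cdot 361 + 4 \sqrt{2} \cdot 19 \sqrt{19}\right) \left(\left(3 + 121\right) + 387\right) = \left(1444 + 76 \sqrt{38}\right) \left(124 + 387\right) = \left(1444 + 76 \sqrt{38}\right) 511 = 737884 + 38836 \sqrt{38}$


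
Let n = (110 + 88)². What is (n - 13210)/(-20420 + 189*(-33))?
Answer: -25994/26657 ≈ -0.97513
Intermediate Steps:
n = 39204 (n = 198² = 39204)
(n - 13210)/(-20420 + 189*(-33)) = (39204 - 13210)/(-20420 + 189*(-33)) = 25994/(-20420 - 6237) = 25994/(-26657) = 25994*(-1/26657) = -25994/26657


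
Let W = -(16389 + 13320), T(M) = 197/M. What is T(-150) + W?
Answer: -4456547/150 ≈ -29710.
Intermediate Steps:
W = -29709 (W = -1*29709 = -29709)
T(-150) + W = 197/(-150) - 29709 = 197*(-1/150) - 29709 = -197/150 - 29709 = -4456547/150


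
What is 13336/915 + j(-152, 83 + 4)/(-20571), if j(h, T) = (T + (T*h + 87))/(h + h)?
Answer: 13897642579/953671560 ≈ 14.573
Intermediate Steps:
j(h, T) = (87 + T + T*h)/(2*h) (j(h, T) = (T + (87 + T*h))/((2*h)) = (87 + T + T*h)*(1/(2*h)) = (87 + T + T*h)/(2*h))
13336/915 + j(-152, 83 + 4)/(-20571) = 13336/915 + ((½)*(87 + (83 + 4) + (83 + 4)*(-152))/(-152))/(-20571) = 13336*(1/915) + ((½)*(-1/152)*(87 + 87 + 87*(-152)))*(-1/20571) = 13336/915 + ((½)*(-1/152)*(87 + 87 - 13224))*(-1/20571) = 13336/915 + ((½)*(-1/152)*(-13050))*(-1/20571) = 13336/915 + (6525/152)*(-1/20571) = 13336/915 - 2175/1042264 = 13897642579/953671560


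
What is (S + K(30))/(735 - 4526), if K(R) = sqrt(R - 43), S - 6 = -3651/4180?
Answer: -21429/15846380 - I*sqrt(13)/3791 ≈ -0.0013523 - 0.00095108*I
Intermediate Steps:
S = 21429/4180 (S = 6 - 3651/4180 = 21429/4180 ≈ 5.1266)
K(R) = sqrt(-43 + R)
(S + K(30))/(735 - 4526) = (21429/4180 + sqrt(-43 + 30))/(735 - 4526) = (21429/4180 + sqrt(-13))/(-3791) = (21429/4180 + I*sqrt(13))*(-1/3791) = -21429/15846380 - I*sqrt(13)/3791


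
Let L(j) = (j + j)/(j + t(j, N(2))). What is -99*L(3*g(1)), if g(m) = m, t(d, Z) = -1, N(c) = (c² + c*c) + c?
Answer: -297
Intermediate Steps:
N(c) = c + 2*c² (N(c) = (c² + c²) + c = 2*c² + c = c + 2*c²)
L(j) = 2*j/(-1 + j) (L(j) = (j + j)/(j - 1) = (2*j)/(-1 + j) = 2*j/(-1 + j))
-99*L(3*g(1)) = -198*3*1/(-1 + 3*1) = -198*3/(-1 + 3) = -198*3/2 = -99*3 = -297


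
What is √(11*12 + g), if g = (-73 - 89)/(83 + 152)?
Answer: √7251630/235 ≈ 11.459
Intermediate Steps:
g = -162/235 ≈ -0.68936
√(11*12 + g) = √(11*12 - 162/235) = √(132 - 162/235) = √(30858/235) = √7251630/235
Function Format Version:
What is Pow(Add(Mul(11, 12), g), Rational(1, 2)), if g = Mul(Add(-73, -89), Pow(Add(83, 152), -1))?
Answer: Mul(Rational(1, 235), Pow(7251630, Rational(1, 2))) ≈ 11.459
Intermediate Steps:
g = Rational(-162, 235) (g = Mul(-162, Pow(235, -1)) = Mul(-162, Rational(1, 235)) = Rational(-162, 235) ≈ -0.68936)
Pow(Add(Mul(11, 12), g), Rational(1, 2)) = Pow(Add(Mul(11, 12), Rational(-162, 235)), Rational(1, 2)) = Pow(Add(132, Rational(-162, 235)), Rational(1, 2)) = Pow(Rational(30858, 235), Rational(1, 2)) = Mul(Rational(1, 235), Pow(7251630, Rational(1, 2)))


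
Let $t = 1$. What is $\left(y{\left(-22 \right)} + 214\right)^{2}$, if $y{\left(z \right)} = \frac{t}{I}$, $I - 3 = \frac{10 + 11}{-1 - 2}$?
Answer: $\frac{731025}{16} \approx 45689.0$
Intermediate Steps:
$I = -4$ ($I = 3 + \frac{10 + 11}{-1 - 2} = 3 + \frac{21}{-3} = 3 + 21 \left(- \frac{1}{3}\right) = 3 - 7 = -4$)
$y{\left(z \right)} = - \frac{1}{4}$ ($y{\left(z \right)} = 1 \frac{1}{-4} = 1 \left(- \frac{1}{4}\right) = - \frac{1}{4}$)
$\left(y{\left(-22 \right)} + 214\right)^{2} = \left(- \frac{1}{4} + 214\right)^{2} = \left(\frac{855}{4}\right)^{2} = \frac{731025}{16}$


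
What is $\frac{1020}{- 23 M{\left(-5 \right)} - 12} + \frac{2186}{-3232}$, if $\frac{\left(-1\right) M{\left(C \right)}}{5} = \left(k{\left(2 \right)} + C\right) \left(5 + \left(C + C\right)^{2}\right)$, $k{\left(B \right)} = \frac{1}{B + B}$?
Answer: $- \frac{85802423}{123609456} \approx -0.69414$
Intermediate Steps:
$k{\left(B \right)} = \frac{1}{2 B}$
$M{\left(C \right)} = - 5 \left(5 + 4 C^{2}\right) \left(\frac{1}{4} + C\right)$ ($M{\left(C \right)} = - 5 \left(\frac{1}{2 \cdot 2} + C\right) \left(5 + \left(C + C\right)^{2}\right) = - 5 \left(\frac{1}{2} \cdot \frac{1}{2} + C\right) \left(5 + \left(2 C\right)^{2}\right) = - 5 \left(\frac{1}{4} + C\right) \left(5 + 4 C^{2}\right) = - 5 \left(5 + 4 C^{2}\right) \left(\frac{1}{4} + C\right)$)
$\frac{1020}{- 23 M{\left(-5 \right)} - 12} + \frac{2186}{-3232} = \frac{1020}{- 23 \left(- \frac{25}{4} - -125 - 20 \left(-5\right)^{3} - 5 \left(-5\right)^{2}\right) - 12} + \frac{2186}{-3232} = \frac{1020}{- 23 \left(- \frac{25}{4} + 125 - -2500 - 125\right) - 12} + 2186 \left(- \frac{1}{3232}\right) = \frac{1020}{- 23 \left(- \frac{25}{4} + 125 + 2500 - 125\right) - 12} - \frac{1093}{1616} = \frac{1020}{\left(-23\right) \frac{9975}{4} - 12} - \frac{1093}{1616} = \frac{1020}{- \frac{229425}{4} - 12} - \frac{1093}{1616} = \frac{1020}{- \frac{229473}{4}} - \frac{1093}{1616} = 1020 \left(- \frac{4}{229473}\right) - \frac{1093}{1616} = - \frac{1360}{76491} - \frac{1093}{1616} = - \frac{85802423}{123609456}$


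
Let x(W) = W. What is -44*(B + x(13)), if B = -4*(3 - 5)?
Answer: -924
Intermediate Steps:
B = 8 (B = -4*(-2) = 8)
-44*(B + x(13)) = -44*(8 + 13) = -44*21 = -924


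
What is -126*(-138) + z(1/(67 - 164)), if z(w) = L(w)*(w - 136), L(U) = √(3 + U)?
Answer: 17388 - 13193*√28130/9409 ≈ 17153.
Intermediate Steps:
z(w) = √(3 + w)*(-136 + w) (z(w) = √(3 + w)*(w - 136) = √(3 + w)*(-136 + w))
-126*(-138) + z(1/(67 - 164)) = -126*(-138) + √(3 + 1/(67 - 164))*(-136 + 1/(67 - 164)) = 17388 + √(3 + 1/(-97))*(-136 + 1/(-97)) = 17388 + √(3 - 1/97)*(-136 - 1/97) = 17388 + √(290/97)*(-13193/97) = 17388 + (√28130/97)*(-13193/97) = 17388 - 13193*√28130/9409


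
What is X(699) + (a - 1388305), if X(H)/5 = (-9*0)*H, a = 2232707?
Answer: 844402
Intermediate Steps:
X(H) = 0 (X(H) = 5*((-9*0)*H) = 5*(0*H) = 5*0 = 0)
X(699) + (a - 1388305) = 0 + (2232707 - 1388305) = 0 + 844402 = 844402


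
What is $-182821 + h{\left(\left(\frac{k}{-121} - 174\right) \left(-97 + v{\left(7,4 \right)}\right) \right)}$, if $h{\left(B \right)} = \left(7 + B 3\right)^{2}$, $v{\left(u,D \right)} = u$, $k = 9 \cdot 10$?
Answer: $\frac{32598305732268}{14641} \approx 2.2265 \cdot 10^{9}$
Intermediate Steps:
$k = 90$
$h{\left(B \right)} = \left(7 + 3 B\right)^{2}$
$-182821 + h{\left(\left(\frac{k}{-121} - 174\right) \left(-97 + v{\left(7,4 \right)}\right) \right)} = -182821 + \left(7 + 3 \left(\frac{90}{-121} - 174\right) \left(-97 + 7\right)\right)^{2} = -182821 + \left(7 + 3 \left(90 \left(- \frac{1}{121}\right) - 174\right) \left(-90\right)\right)^{2} = -182821 + \left(7 + 3 \left(- \frac{90}{121} - 174\right) \left(-90\right)\right)^{2} = -182821 + \left(7 + 3 \left(\left(- \frac{21144}{121}\right) \left(-90\right)\right)\right)^{2} = -182821 + \left(7 + 3 \cdot \frac{1902960}{121}\right)^{2} = -182821 + \left(7 + \frac{5708880}{121}\right)^{2} = -182821 + \left(\frac{5709727}{121}\right)^{2} = -182821 + \frac{32600982414529}{14641} = \frac{32598305732268}{14641}$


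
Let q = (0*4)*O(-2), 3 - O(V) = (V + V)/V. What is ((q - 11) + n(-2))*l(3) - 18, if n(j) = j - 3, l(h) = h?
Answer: -66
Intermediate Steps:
O(V) = 1 (O(V) = 3 - (V + V)/V = 3 - 2*V/V = 3 - 1*2 = 3 - 2 = 1)
n(j) = -3 + j
q = 0 (q = (0*4)*1 = 0*1 = 0)
((q - 11) + n(-2))*l(3) - 18 = ((0 - 11) + (-3 - 2))*3 - 18 = (-11 - 5)*3 - 18 = -16*3 - 18 = -48 - 18 = -66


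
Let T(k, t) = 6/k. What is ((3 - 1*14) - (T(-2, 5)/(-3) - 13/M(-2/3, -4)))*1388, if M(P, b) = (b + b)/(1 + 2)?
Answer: -46845/2 ≈ -23423.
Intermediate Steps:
M(P, b) = 2*b/3 (M(P, b) = (2*b)/3 = (2*b)*(⅓) = 2*b/3)
((3 - 1*14) - (T(-2, 5)/(-3) - 13/M(-2/3, -4)))*1388 = ((3 - 1*14) - ((6/(-2))/(-3) - 13/((⅔)*(-4))))*1388 = ((3 - 14) - ((6*(-½))*(-⅓) - 13/(-8/3)))*1388 = (-11 - (-3*(-⅓) - 13*(-3/8)))*1388 = (-11 - (1 + 39/8))*1388 = (-11 - 1*47/8)*1388 = (-11 - 47/8)*1388 = -135/8*1388 = -46845/2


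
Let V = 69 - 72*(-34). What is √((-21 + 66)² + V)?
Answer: √4542 ≈ 67.394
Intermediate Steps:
V = 2517 (V = 69 + 2448 = 2517)
√((-21 + 66)² + V) = √((-21 + 66)² + 2517) = √(45² + 2517) = √(2025 + 2517) = √4542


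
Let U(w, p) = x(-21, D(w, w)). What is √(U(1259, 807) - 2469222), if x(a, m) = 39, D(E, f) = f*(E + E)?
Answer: I*√2469183 ≈ 1571.4*I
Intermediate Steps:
D(E, f) = 2*E*f (D(E, f) = f*(2*E) = 2*E*f)
U(w, p) = 39
√(U(1259, 807) - 2469222) = √(39 - 2469222) = √(-2469183) = I*√2469183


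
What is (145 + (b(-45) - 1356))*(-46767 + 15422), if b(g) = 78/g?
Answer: 114039379/3 ≈ 3.8013e+7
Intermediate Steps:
(145 + (b(-45) - 1356))*(-46767 + 15422) = (145 + (78/(-45) - 1356))*(-46767 + 15422) = (145 + (78*(-1/45) - 1356))*(-31345) = (145 + (-26/15 - 1356))*(-31345) = (145 - 20366/15)*(-31345) = -18191/15*(-31345) = 114039379/3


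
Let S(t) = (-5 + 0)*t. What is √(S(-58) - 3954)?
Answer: 4*I*√229 ≈ 60.531*I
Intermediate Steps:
S(t) = -5*t
√(S(-58) - 3954) = √(-5*(-58) - 3954) = √(290 - 3954) = √(-3664) = 4*I*√229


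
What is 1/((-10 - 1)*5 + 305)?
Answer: 1/250 ≈ 0.0040000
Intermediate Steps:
1/((-10 - 1)*5 + 305) = 1/(-11*5 + 305) = 1/(-55 + 305) = 1/250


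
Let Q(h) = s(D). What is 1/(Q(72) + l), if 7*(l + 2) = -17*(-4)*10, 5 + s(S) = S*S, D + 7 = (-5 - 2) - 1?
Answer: 7/2206 ≈ 0.0031732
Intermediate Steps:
D = -15 (D = -7 + ((-5 - 2) - 1) = -7 + (-7 - 1) = -7 - 8 = -15)
s(S) = -5 + S² (s(S) = -5 + S*S = -5 + S²)
Q(h) = 220 (Q(h) = -5 + (-15)² = -5 + 225 = 220)
l = 666/7 (l = -2 + (-17*(-4)*10)/7 = -2 + (68*10)/7 = -2 + (⅐)*680 = -2 + 680/7 = 666/7 ≈ 95.143)
1/(Q(72) + l) = 1/(220 + 666/7) = 1/(2206/7) = 7/2206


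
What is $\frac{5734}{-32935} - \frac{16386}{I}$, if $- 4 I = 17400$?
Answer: $\frac{17157667}{4775575} \approx 3.5928$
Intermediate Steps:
$I = -4350$ ($I = \left(- \frac{1}{4}\right) 17400 = -4350$)
$\frac{5734}{-32935} - \frac{16386}{I} = \frac{5734}{-32935} - \frac{16386}{-4350} = 5734 \left(- \frac{1}{32935}\right) - - \frac{2731}{725} = - \frac{5734}{32935} + \frac{2731}{725} = \frac{17157667}{4775575}$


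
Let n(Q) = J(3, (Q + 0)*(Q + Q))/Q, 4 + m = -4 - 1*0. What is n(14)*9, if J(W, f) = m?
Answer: -36/7 ≈ -5.1429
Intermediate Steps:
m = -8 (m = -4 + (-4 - 1*0) = -4 + (-4 + 0) = -4 - 4 = -8)
J(W, f) = -8
n(Q) = -8/Q
n(14)*9 = -8/14*9 = -8*1/14*9 = -4/7*9 = -36/7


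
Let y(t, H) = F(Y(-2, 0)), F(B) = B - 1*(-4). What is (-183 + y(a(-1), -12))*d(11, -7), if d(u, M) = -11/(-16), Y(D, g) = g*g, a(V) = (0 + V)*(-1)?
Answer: -1969/16 ≈ -123.06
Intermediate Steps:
a(V) = -V (a(V) = V*(-1) = -V)
Y(D, g) = g²
F(B) = 4 + B (F(B) = B + 4 = 4 + B)
y(t, H) = 4 (y(t, H) = 4 + 0² = 4 + 0 = 4)
d(u, M) = 11/16 (d(u, M) = -11*(-1/16) = 11/16)
(-183 + y(a(-1), -12))*d(11, -7) = (-183 + 4)*(11/16) = -179*11/16 = -1969/16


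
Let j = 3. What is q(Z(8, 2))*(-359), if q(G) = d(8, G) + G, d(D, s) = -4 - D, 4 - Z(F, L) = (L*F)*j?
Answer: 20104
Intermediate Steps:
Z(F, L) = 4 - 3*F*L (Z(F, L) = 4 - L*F*3 = 4 - F*L*3 = 4 - 3*F*L)
q(G) = -12 + G (q(G) = (-4 - 1*8) + G = (-4 - 8) + G = -12 + G)
q(Z(8, 2))*(-359) = (-12 + (4 - 3*8*2))*(-359) = (-12 + (4 - 48))*(-359) = (-12 - 44)*(-359) = -56*(-359) = 20104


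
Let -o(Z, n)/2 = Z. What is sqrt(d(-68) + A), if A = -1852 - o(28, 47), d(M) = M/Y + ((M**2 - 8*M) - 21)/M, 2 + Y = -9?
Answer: I*sqrt(260939987)/374 ≈ 43.192*I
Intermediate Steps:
Y = -11 (Y = -2 - 9 = -11)
o(Z, n) = -2*Z
d(M) = -M/11 + (-21 + M**2 - 8*M)/M (d(M) = M/(-11) + ((M**2 - 8*M) - 21)/M = M*(-1/11) + (-21 + M**2 - 8*M)/M = -M/11 + (-21 + M**2 - 8*M)/M)
A = -1796 (A = -1852 - (-2)*28 = -1852 - 1*(-56) = -1852 + 56 = -1796)
sqrt(d(-68) + A) = sqrt((-8 - 21/(-68) + (10/11)*(-68)) - 1796) = sqrt((-8 - 21*(-1/68) - 680/11) - 1796) = sqrt((-8 + 21/68 - 680/11) - 1796) = sqrt(-51993/748 - 1796) = sqrt(-1395401/748) = I*sqrt(260939987)/374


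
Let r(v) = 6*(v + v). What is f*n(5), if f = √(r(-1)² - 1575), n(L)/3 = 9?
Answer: 81*I*√159 ≈ 1021.4*I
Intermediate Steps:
r(v) = 12*v (r(v) = 6*(2*v) = 12*v)
n(L) = 27 (n(L) = 3*9 = 27)
f = 3*I*√159 (f = √((12*(-1))² - 1575) = √((-12)² - 1575) = √(144 - 1575) = √(-1431) = 3*I*√159 ≈ 37.829*I)
f*n(5) = (3*I*√159)*27 = 81*I*√159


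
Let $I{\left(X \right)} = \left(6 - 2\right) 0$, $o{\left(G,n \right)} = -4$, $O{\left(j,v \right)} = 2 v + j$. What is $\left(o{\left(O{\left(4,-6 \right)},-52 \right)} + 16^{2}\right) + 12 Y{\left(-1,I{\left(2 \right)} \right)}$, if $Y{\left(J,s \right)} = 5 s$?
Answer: $252$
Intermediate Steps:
$O{\left(j,v \right)} = j + 2 v$
$I{\left(X \right)} = 0$ ($I{\left(X \right)} = 4 \cdot 0 = 0$)
$\left(o{\left(O{\left(4,-6 \right)},-52 \right)} + 16^{2}\right) + 12 Y{\left(-1,I{\left(2 \right)} \right)} = \left(-4 + 16^{2}\right) + 12 \cdot 5 \cdot 0 = \left(-4 + 256\right) + 12 \cdot 0 = 252 + 0 = 252$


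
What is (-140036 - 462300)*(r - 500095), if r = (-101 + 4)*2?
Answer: 301342075104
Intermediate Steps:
r = -194 (r = -97*2 = -194)
(-140036 - 462300)*(r - 500095) = (-140036 - 462300)*(-194 - 500095) = -602336*(-500289) = 301342075104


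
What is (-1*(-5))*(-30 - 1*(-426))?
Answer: 1980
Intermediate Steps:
(-1*(-5))*(-30 - 1*(-426)) = 5*(-30 + 426) = 5*396 = 1980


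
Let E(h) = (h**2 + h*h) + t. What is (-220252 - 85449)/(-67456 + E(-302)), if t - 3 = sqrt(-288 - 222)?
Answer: -7028371691/2642930507 + 305701*I*sqrt(510)/13214652535 ≈ -2.6593 + 0.00052243*I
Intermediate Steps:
t = 3 + I*sqrt(510) (t = 3 + sqrt(-288 - 222) = 3 + sqrt(-510) = 3 + I*sqrt(510) ≈ 3.0 + 22.583*I)
E(h) = 3 + 2*h**2 + I*sqrt(510) (E(h) = (h**2 + h*h) + (3 + I*sqrt(510)) = (h**2 + h**2) + (3 + I*sqrt(510)) = 2*h**2 + (3 + I*sqrt(510)) = 3 + 2*h**2 + I*sqrt(510))
(-220252 - 85449)/(-67456 + E(-302)) = (-220252 - 85449)/(-67456 + (3 + 2*(-302)**2 + I*sqrt(510))) = -305701/(-67456 + (3 + 2*91204 + I*sqrt(510))) = -305701/(-67456 + (3 + 182408 + I*sqrt(510))) = -305701/(-67456 + (182411 + I*sqrt(510))) = -305701/(114955 + I*sqrt(510))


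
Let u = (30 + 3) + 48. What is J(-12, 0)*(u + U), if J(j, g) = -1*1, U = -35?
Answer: -46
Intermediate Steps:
J(j, g) = -1
u = 81 (u = 33 + 48 = 81)
J(-12, 0)*(u + U) = -(81 - 35) = -1*46 = -46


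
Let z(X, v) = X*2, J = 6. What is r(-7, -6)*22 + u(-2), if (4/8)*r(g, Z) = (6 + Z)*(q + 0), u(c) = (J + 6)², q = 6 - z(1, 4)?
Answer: 144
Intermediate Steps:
z(X, v) = 2*X
q = 4 (q = 6 - 2 = 4)
u(c) = 144 (u(c) = (6 + 6)² = 12² = 144)
r(g, Z) = 48 + 8*Z (r(g, Z) = 2*((6 + Z)*(4 + 0)) = 2*((6 + Z)*4) = 2*(24 + 4*Z) = 48 + 8*Z)
r(-7, -6)*22 + u(-2) = (48 + 8*(-6))*22 + 144 = (48 - 48)*22 + 144 = 0*22 + 144 = 0 + 144 = 144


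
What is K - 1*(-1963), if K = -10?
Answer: 1953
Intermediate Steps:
K - 1*(-1963) = -10 - 1*(-1963) = -10 + 1963 = 1953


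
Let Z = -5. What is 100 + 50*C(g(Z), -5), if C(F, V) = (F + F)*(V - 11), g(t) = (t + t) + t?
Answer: 24100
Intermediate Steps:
g(t) = 3*t (g(t) = 2*t + t = 3*t)
C(F, V) = 2*F*(-11 + V) (C(F, V) = (2*F)*(-11 + V) = 2*F*(-11 + V))
100 + 50*C(g(Z), -5) = 100 + 50*(2*(3*(-5))*(-11 - 5)) = 100 + 50*(2*(-15)*(-16)) = 100 + 50*480 = 100 + 24000 = 24100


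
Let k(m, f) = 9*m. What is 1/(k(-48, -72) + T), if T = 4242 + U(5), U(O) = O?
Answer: 1/3815 ≈ 0.00026212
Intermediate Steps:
T = 4247 (T = 4242 + 5 = 4247)
1/(k(-48, -72) + T) = 1/(9*(-48) + 4247) = 1/(-432 + 4247) = 1/3815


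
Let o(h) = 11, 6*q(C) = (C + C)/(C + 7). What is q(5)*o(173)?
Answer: 55/36 ≈ 1.5278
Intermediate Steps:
q(C) = C/(3*(7 + C)) (q(C) = ((C + C)/(C + 7))/6 = ((2*C)/(7 + C))/6 = (2*C/(7 + C))/6 = C/(3*(7 + C)))
q(5)*o(173) = ((1/3)*5/(7 + 5))*11 = ((1/3)*5/12)*11 = ((1/3)*5*(1/12))*11 = (5/36)*11 = 55/36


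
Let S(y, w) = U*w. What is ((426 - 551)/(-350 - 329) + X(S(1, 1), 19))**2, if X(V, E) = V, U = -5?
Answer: 10692900/461041 ≈ 23.193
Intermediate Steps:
S(y, w) = -5*w
((426 - 551)/(-350 - 329) + X(S(1, 1), 19))**2 = ((426 - 551)/(-350 - 329) - 5*1)**2 = (-125/(-679) - 5)**2 = (-125*(-1/679) - 5)**2 = (125/679 - 5)**2 = (-3270/679)**2 = 10692900/461041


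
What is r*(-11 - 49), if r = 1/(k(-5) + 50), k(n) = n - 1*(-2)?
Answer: -60/47 ≈ -1.2766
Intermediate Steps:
k(n) = 2 + n (k(n) = n + 2 = 2 + n)
r = 1/47 (r = 1/((2 - 5) + 50) = 1/(-3 + 50) = 1/47 ≈ 0.021277)
r*(-11 - 49) = (-11 - 49)/47 = (1/47)*(-60) = -60/47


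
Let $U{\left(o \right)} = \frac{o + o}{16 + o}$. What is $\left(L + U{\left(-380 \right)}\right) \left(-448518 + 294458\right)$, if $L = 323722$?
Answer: $- \frac{4538436901520}{91} \approx -4.9873 \cdot 10^{10}$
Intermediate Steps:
$U{\left(o \right)} = \frac{2 o}{16 + o}$
$\left(L + U{\left(-380 \right)}\right) \left(-448518 + 294458\right) = \left(323722 + 2 \left(-380\right) \frac{1}{16 - 380}\right) \left(-448518 + 294458\right) = \left(323722 + 2 \left(-380\right) \frac{1}{-364}\right) \left(-154060\right) = \left(323722 + 2 \left(-380\right) \left(- \frac{1}{364}\right)\right) \left(-154060\right) = \left(323722 + \frac{190}{91}\right) \left(-154060\right) = \frac{29458892}{91} \left(-154060\right) = - \frac{4538436901520}{91}$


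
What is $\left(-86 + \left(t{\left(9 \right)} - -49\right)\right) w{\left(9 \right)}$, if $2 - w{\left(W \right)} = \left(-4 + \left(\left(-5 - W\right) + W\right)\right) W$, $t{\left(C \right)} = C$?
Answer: $-2324$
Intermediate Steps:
$w{\left(W \right)} = 2 + 9 W$ ($w{\left(W \right)} = 2 - \left(-4 + \left(\left(-5 - W\right) + W\right)\right) W = 2 - \left(-4 - 5\right) W = 2 - - 9 W = 2 + 9 W$)
$\left(-86 + \left(t{\left(9 \right)} - -49\right)\right) w{\left(9 \right)} = \left(-86 + \left(9 - -49\right)\right) \left(2 + 9 \cdot 9\right) = \left(-86 + \left(9 + 49\right)\right) \left(2 + 81\right) = \left(-86 + 58\right) 83 = \left(-28\right) 83 = -2324$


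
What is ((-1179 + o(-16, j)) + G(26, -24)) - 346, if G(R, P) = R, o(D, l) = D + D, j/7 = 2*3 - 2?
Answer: -1531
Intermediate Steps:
j = 28 (j = 7*(2*3 - 2) = 7*(6 - 2) = 7*4 = 28)
o(D, l) = 2*D
((-1179 + o(-16, j)) + G(26, -24)) - 346 = ((-1179 + 2*(-16)) + 26) - 346 = ((-1179 - 32) + 26) - 346 = (-1211 + 26) - 346 = -1185 - 346 = -1531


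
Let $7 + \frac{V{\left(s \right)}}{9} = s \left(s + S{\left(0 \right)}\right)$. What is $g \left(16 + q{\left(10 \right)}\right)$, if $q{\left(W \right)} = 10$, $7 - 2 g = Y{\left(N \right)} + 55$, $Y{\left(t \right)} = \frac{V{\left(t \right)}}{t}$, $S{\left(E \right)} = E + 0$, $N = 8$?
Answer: $- \frac{11661}{8} \approx -1457.6$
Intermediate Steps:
$S{\left(E \right)} = E$
$V{\left(s \right)} = -63 + 9 s^{2}$ ($V{\left(s \right)} = -63 + 9 s \left(s + 0\right) = -63 + 9 s s = -63 + 9 s^{2}$)
$Y{\left(t \right)} = \frac{-63 + 9 t^{2}}{t}$
$g = - \frac{897}{16}$ ($g = \frac{7}{2} - \frac{\left(- \frac{63}{8} + 9 \cdot 8\right) + 55}{2} = \frac{7}{2} - \frac{\left(\left(-63\right) \frac{1}{8} + 72\right) + 55}{2} = \frac{7}{2} - \frac{\left(- \frac{63}{8} + 72\right) + 55}{2} = \frac{7}{2} - \frac{\frac{513}{8} + 55}{2} = \frac{7}{2} - \frac{953}{16} = - \frac{897}{16} \approx -56.063$)
$g \left(16 + q{\left(10 \right)}\right) = - \frac{897 \left(16 + 10\right)}{16} = \left(- \frac{897}{16}\right) 26 = - \frac{11661}{8}$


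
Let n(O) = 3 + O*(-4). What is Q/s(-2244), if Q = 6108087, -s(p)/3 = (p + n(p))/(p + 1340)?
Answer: 1840570216/6735 ≈ 2.7328e+5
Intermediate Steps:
n(O) = 3 - 4*O
s(p) = -3*(3 - 3*p)/(1340 + p) (s(p) = -3*(p + (3 - 4*p))/(p + 1340) = -3*(3 - 3*p)/(1340 + p))
Q/s(-2244) = 6108087/((9*(-1 - 2244)/(1340 - 2244))) = 6108087/((9*(-2245)/(-904))) = 6108087/((9*(-1/904)*(-2245))) = 6108087/(20205/904) = 6108087*(904/20205) = 1840570216/6735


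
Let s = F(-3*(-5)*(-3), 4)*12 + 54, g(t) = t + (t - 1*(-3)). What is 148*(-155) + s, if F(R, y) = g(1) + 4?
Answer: -22778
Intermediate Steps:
g(t) = 3 + 2*t (g(t) = t + (t + 3) = t + (3 + t) = 3 + 2*t)
F(R, y) = 9 (F(R, y) = (3 + 2*1) + 4 = (3 + 2) + 4 = 5 + 4 = 9)
s = 162 (s = 9*12 + 54 = 108 + 54 = 162)
148*(-155) + s = 148*(-155) + 162 = -22940 + 162 = -22778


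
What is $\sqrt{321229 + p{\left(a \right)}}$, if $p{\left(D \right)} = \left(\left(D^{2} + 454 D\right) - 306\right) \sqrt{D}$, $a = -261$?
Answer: $\sqrt{321229 - 152037 i \sqrt{29}} \approx 774.83 - 528.34 i$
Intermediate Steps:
$p{\left(D \right)} = \sqrt{D} \left(-306 + D^{2} + 454 D\right)$ ($p{\left(D \right)} = \left(-306 + D^{2} + 454 D\right) \sqrt{D} = \sqrt{D} \left(-306 + D^{2} + 454 D\right)$)
$\sqrt{321229 + p{\left(a \right)}} = \sqrt{321229 + \sqrt{-261} \left(-306 + \left(-261\right)^{2} + 454 \left(-261\right)\right)} = \sqrt{321229 + 3 i \sqrt{29} \left(-306 + 68121 - 118494\right)} = \sqrt{321229 + 3 i \sqrt{29} \left(-50679\right)} = \sqrt{321229 - 152037 i \sqrt{29}}$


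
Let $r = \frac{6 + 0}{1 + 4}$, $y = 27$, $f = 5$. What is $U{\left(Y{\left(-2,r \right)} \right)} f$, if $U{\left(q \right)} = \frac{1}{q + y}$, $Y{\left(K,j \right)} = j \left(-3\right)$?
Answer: $\frac{25}{117} \approx 0.21368$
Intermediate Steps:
$r = \frac{6}{5} \approx 1.2$
$Y{\left(K,j \right)} = - 3 j$
$U{\left(q \right)} = \frac{1}{27 + q}$ ($U{\left(q \right)} = \frac{1}{q + 27} = \frac{1}{27 + q}$)
$U{\left(Y{\left(-2,r \right)} \right)} f = \frac{1}{27 - \frac{18}{5}} \cdot 5 = \frac{1}{\frac{117}{5}} \cdot 5 = \frac{5}{117} \cdot 5 = \frac{25}{117}$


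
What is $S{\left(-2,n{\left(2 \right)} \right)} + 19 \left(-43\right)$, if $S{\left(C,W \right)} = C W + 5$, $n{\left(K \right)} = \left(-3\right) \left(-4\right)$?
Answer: $-836$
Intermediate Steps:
$n{\left(K \right)} = 12$
$S{\left(C,W \right)} = 5 + C W$
$S{\left(-2,n{\left(2 \right)} \right)} + 19 \left(-43\right) = \left(5 - 24\right) + 19 \left(-43\right) = \left(5 - 24\right) - 817 = -19 - 817 = -836$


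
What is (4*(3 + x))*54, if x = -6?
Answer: -648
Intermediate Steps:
(4*(3 + x))*54 = (4*(3 - 6))*54 = (4*(-3))*54 = -12*54 = -648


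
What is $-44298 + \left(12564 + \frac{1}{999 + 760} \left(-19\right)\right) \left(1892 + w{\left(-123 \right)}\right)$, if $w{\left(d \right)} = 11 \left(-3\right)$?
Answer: $\frac{41006085781}{1759} \approx 2.3312 \cdot 10^{7}$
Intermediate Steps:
$w{\left(d \right)} = -33$
$-44298 + \left(12564 + \frac{1}{999 + 760} \left(-19\right)\right) \left(1892 + w{\left(-123 \right)}\right) = -44298 + \left(12564 + \frac{1}{999 + 760} \left(-19\right)\right) \left(1892 - 33\right) = -44298 + \left(12564 + \frac{1}{1759} \left(-19\right)\right) 1859 = -44298 + \left(12564 - \frac{19}{1759}\right) 1859 = -44298 + \frac{22100057}{1759} \cdot 1859 = -44298 + \frac{41084005963}{1759} = \frac{41006085781}{1759}$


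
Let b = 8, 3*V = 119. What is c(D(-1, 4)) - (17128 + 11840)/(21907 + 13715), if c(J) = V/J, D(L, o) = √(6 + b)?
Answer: -4828/5937 + 17*√14/6 ≈ 9.7882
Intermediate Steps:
V = 119/3 (V = (⅓)*119 = 119/3 ≈ 39.667)
D(L, o) = √14 (D(L, o) = √(6 + 8) = √14)
c(J) = 119/(3*J)
c(D(-1, 4)) - (17128 + 11840)/(21907 + 13715) = 119/(3*(√14)) - (17128 + 11840)/(21907 + 13715) = 119*(√14/14)/3 - 28968/35622 = 17*√14/6 - 28968/35622 = 17*√14/6 - 1*4828/5937 = 17*√14/6 - 4828/5937 = -4828/5937 + 17*√14/6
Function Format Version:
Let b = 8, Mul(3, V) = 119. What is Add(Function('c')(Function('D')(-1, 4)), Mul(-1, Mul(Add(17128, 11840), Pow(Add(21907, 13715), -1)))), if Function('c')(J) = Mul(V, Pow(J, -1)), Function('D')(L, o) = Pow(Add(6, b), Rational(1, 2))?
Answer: Add(Rational(-4828, 5937), Mul(Rational(17, 6), Pow(14, Rational(1, 2)))) ≈ 9.7882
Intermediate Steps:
V = Rational(119, 3) (V = Mul(Rational(1, 3), 119) = Rational(119, 3) ≈ 39.667)
Function('D')(L, o) = Pow(14, Rational(1, 2)) (Function('D')(L, o) = Pow(Add(6, 8), Rational(1, 2)) = Pow(14, Rational(1, 2)))
Function('c')(J) = Mul(Rational(119, 3), Pow(J, -1))
Add(Function('c')(Function('D')(-1, 4)), Mul(-1, Mul(Add(17128, 11840), Pow(Add(21907, 13715), -1)))) = Add(Mul(Rational(119, 3), Pow(Pow(14, Rational(1, 2)), -1)), Mul(-1, Mul(Add(17128, 11840), Pow(Add(21907, 13715), -1)))) = Add(Mul(Rational(119, 3), Mul(Rational(1, 14), Pow(14, Rational(1, 2)))), Mul(-1, Mul(28968, Pow(35622, -1)))) = Add(Mul(Rational(17, 6), Pow(14, Rational(1, 2))), Mul(-1, Mul(28968, Rational(1, 35622)))) = Add(Mul(Rational(17, 6), Pow(14, Rational(1, 2))), Mul(-1, Rational(4828, 5937))) = Add(Mul(Rational(17, 6), Pow(14, Rational(1, 2))), Rational(-4828, 5937)) = Add(Rational(-4828, 5937), Mul(Rational(17, 6), Pow(14, Rational(1, 2))))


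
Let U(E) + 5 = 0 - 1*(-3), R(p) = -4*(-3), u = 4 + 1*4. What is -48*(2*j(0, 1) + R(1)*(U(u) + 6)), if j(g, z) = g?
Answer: -2304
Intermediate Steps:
u = 8 (u = 4 + 4 = 8)
R(p) = 12
U(E) = -2 (U(E) = -5 + (0 - 1*(-3)) = -5 + (0 + 3) = -5 + 3 = -2)
-48*(2*j(0, 1) + R(1)*(U(u) + 6)) = -48*(2*0 + 12*(-2 + 6)) = -48*(0 + 12*4) = -48*(0 + 48) = -48*48 = -2304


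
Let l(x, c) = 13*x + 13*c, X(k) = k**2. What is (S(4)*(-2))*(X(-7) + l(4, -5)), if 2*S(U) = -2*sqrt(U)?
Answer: 144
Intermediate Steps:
S(U) = -sqrt(U) (S(U) = (-2*sqrt(U))/2 = -sqrt(U))
l(x, c) = 13*c + 13*x
(S(4)*(-2))*(X(-7) + l(4, -5)) = (-sqrt(4)*(-2))*((-7)**2 + (13*(-5) + 13*4)) = (-1*2*(-2))*(49 + (-65 + 52)) = (-2*(-2))*(49 - 13) = 4*36 = 144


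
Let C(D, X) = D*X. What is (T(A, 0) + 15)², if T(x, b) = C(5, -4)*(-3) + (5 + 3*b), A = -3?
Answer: 6400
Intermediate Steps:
T(x, b) = 65 + 3*b (T(x, b) = (5*(-4))*(-3) + (5 + 3*b) = -20*(-3) + (5 + 3*b) = 60 + (5 + 3*b) = 65 + 3*b)
(T(A, 0) + 15)² = ((65 + 3*0) + 15)² = ((65 + 0) + 15)² = (65 + 15)² = 80² = 6400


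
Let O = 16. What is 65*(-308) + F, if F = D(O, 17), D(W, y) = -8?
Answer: -20028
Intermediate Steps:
F = -8
65*(-308) + F = 65*(-308) - 8 = -20020 - 8 = -20028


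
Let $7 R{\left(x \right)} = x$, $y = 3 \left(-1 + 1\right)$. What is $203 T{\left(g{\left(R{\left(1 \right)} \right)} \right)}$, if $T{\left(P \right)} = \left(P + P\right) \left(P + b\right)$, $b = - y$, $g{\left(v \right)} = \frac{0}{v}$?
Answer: $0$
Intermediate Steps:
$y = 0$ ($y = 3 \cdot 0 = 0$)
$R{\left(x \right)} = \frac{x}{7}$
$g{\left(v \right)} = 0$
$b = 0$ ($b = \left(-1\right) 0 = 0$)
$T{\left(P \right)} = 2 P^{2}$ ($T{\left(P \right)} = \left(P + P\right) \left(P + 0\right) = 2 P P = 2 P^{2}$)
$203 T{\left(g{\left(R{\left(1 \right)} \right)} \right)} = 203 \cdot 2 \cdot 0^{2} = 203 \cdot 2 \cdot 0 = 203 \cdot 0 = 0$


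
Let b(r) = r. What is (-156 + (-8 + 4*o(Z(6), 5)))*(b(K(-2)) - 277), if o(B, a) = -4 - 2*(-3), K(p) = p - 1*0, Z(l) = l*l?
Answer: 43524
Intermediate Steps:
Z(l) = l**2
K(p) = p (K(p) = p + 0 = p)
o(B, a) = 2 (o(B, a) = -4 + 6 = 2)
(-156 + (-8 + 4*o(Z(6), 5)))*(b(K(-2)) - 277) = (-156 + (-8 + 4*2))*(-2 - 277) = (-156 + (-8 + 8))*(-279) = (-156 + 0)*(-279) = -156*(-279) = 43524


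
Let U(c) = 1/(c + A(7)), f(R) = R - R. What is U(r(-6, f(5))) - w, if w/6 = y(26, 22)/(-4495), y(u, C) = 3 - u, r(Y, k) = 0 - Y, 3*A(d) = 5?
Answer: 10311/103385 ≈ 0.099734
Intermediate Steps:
A(d) = 5/3 (A(d) = (1/3)*5 = 5/3)
f(R) = 0
r(Y, k) = -Y
U(c) = 1/(5/3 + c) (U(c) = 1/(c + 5/3) = 1/(5/3 + c))
w = 138/4495 (w = 6*((3 - 1*26)/(-4495)) = 6*((3 - 26)*(-1/4495)) = 6*(-23*(-1/4495)) = 6*(23/4495) = 138/4495 ≈ 0.030701)
U(r(-6, f(5))) - w = 3/(5 + 3*(-1*(-6))) - 1*138/4495 = 3/(5 + 3*6) - 138/4495 = 3/(5 + 18) - 138/4495 = 3/23 - 138/4495 = 10311/103385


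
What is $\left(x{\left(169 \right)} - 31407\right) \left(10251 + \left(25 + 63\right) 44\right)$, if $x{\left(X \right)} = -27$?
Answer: $-443942382$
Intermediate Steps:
$\left(x{\left(169 \right)} - 31407\right) \left(10251 + \left(25 + 63\right) 44\right) = \left(-27 - 31407\right) \left(10251 + \left(25 + 63\right) 44\right) = - 31434 \left(10251 + 88 \cdot 44\right) = - 31434 \left(10251 + 3872\right) = \left(-31434\right) 14123 = -443942382$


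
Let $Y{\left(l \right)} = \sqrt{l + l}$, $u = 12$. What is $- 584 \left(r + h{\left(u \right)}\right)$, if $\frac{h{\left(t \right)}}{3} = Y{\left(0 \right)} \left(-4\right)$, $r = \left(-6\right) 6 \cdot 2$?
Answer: $42048$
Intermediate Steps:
$r = -72$ ($r = \left(-36\right) 2 = -72$)
$Y{\left(l \right)} = \sqrt{2} \sqrt{l}$ ($Y{\left(l \right)} = \sqrt{2 l} = \sqrt{2} \sqrt{l}$)
$h{\left(t \right)} = 0$ ($h{\left(t \right)} = 3 \sqrt{2} \sqrt{0} \left(-4\right) = 3 \sqrt{2} \cdot 0 \left(-4\right) = 3 \cdot 0 \left(-4\right) = 3 \cdot 0 = 0$)
$- 584 \left(r + h{\left(u \right)}\right) = - 584 \left(-72 + 0\right) = \left(-584\right) \left(-72\right) = 42048$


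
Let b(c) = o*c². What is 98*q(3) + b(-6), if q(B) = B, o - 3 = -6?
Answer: 186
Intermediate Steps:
o = -3 (o = 3 - 6 = -3)
b(c) = -3*c²
98*q(3) + b(-6) = 98*3 - 3*(-6)² = 294 - 3*36 = 294 - 108 = 186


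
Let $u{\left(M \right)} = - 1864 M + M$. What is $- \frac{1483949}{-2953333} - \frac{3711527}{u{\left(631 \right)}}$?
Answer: $\frac{12705835868288}{3471799468149} \approx 3.6597$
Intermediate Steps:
$u{\left(M \right)} = - 1863 M$
$- \frac{1483949}{-2953333} - \frac{3711527}{u{\left(631 \right)}} = - \frac{1483949}{-2953333} - \frac{3711527}{\left(-1863\right) 631} = \left(-1483949\right) \left(- \frac{1}{2953333}\right) - \frac{3711527}{-1175553} = \frac{1483949}{2953333} - - \frac{3711527}{1175553} = \frac{1483949}{2953333} + \frac{3711527}{1175553} = \frac{12705835868288}{3471799468149}$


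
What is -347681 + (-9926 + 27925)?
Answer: -329682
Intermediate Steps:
-347681 + (-9926 + 27925) = -347681 + 17999 = -329682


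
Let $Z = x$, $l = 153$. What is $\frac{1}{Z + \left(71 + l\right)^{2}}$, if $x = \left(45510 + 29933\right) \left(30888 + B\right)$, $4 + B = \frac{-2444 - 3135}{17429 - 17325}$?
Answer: $\frac{104}{241902409455} \approx 4.2993 \cdot 10^{-10}$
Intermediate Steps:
$B = - \frac{5995}{104}$ ($B = -4 + \frac{-2444 - 3135}{17429 - 17325} = -4 - \frac{5579}{104} = - \frac{5995}{104} \approx -57.644$)
$x = \frac{241897191151}{104}$ ($x = \left(45510 + 29933\right) \left(30888 - \frac{5995}{104}\right) = 75443 \cdot \frac{3206357}{104} = \frac{241897191151}{104} \approx 2.3259 \cdot 10^{9}$)
$Z = \frac{241897191151}{104} \approx 2.3259 \cdot 10^{9}$
$\frac{1}{Z + \left(71 + l\right)^{2}} = \frac{1}{\frac{241897191151}{104} + \left(71 + 153\right)^{2}} = \frac{1}{\frac{241897191151}{104} + 224^{2}} = \frac{1}{\frac{241897191151}{104} + 50176} = \frac{1}{\frac{241902409455}{104}} = \frac{104}{241902409455}$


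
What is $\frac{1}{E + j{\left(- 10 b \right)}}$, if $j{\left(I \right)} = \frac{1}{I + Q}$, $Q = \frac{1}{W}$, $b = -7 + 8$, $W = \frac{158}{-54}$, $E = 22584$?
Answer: $\frac{817}{18451049} \approx 4.4279 \cdot 10^{-5}$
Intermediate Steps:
$W = - \frac{79}{27}$ ($W = 158 \left(- \frac{1}{54}\right) = - \frac{79}{27} \approx -2.9259$)
$b = 1$
$Q = - \frac{27}{79}$ ($Q = \frac{1}{- \frac{79}{27}} = - \frac{27}{79} \approx -0.34177$)
$j{\left(I \right)} = \frac{1}{- \frac{27}{79} + I}$ ($j{\left(I \right)} = \frac{1}{I - \frac{27}{79}} = \frac{1}{- \frac{27}{79} + I}$)
$\frac{1}{E + j{\left(- 10 b \right)}} = \frac{1}{22584 + \frac{79}{-27 + 79 \left(\left(-10\right) 1\right)}} = \frac{1}{22584 + \frac{79}{-27 + 79 \left(-10\right)}} = \frac{1}{22584 + \frac{79}{-27 - 790}} = \frac{1}{22584 + \frac{79}{-817}} = \frac{1}{22584 + 79 \left(- \frac{1}{817}\right)} = \frac{1}{22584 - \frac{79}{817}} = \frac{1}{\frac{18451049}{817}} = \frac{817}{18451049}$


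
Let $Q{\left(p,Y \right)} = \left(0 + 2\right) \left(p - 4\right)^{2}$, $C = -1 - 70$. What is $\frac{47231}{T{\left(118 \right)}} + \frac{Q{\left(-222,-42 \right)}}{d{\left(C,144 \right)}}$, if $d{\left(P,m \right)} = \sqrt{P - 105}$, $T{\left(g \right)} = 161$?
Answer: $\frac{47231}{161} - \frac{25538 i \sqrt{11}}{11} \approx 293.36 - 7700.0 i$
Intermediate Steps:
$C = -71$ ($C = -1 - 70 = -71$)
$d{\left(P,m \right)} = \sqrt{-105 + P}$
$Q{\left(p,Y \right)} = 2 \left(-4 + p\right)^{2}$
$\frac{47231}{T{\left(118 \right)}} + \frac{Q{\left(-222,-42 \right)}}{d{\left(C,144 \right)}} = \frac{47231}{161} + \frac{2 \left(-4 - 222\right)^{2}}{\sqrt{-105 - 71}} = 47231 \cdot \frac{1}{161} + \frac{2 \left(-226\right)^{2}}{\sqrt{-176}} = \frac{47231}{161} + \frac{2 \cdot 51076}{4 i \sqrt{11}} = \frac{47231}{161} + 102152 \left(- \frac{i \sqrt{11}}{44}\right) = \frac{47231}{161} - \frac{25538 i \sqrt{11}}{11}$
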